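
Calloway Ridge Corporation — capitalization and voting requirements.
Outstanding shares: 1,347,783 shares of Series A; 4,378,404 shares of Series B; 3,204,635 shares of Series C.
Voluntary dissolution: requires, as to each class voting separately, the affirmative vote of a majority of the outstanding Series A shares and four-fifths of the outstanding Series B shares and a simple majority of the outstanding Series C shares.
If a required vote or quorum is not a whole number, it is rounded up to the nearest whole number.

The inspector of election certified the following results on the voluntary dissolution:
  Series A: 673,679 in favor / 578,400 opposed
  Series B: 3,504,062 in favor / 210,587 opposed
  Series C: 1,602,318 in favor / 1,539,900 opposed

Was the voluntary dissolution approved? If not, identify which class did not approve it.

Not approved — the Series A shares did not give the required vote.

Series A: a majority of 1347783 is 673892; 673,892 required, 673,679 in favor — not approved.
Series B: 4/5 of 4378404 = 3502723.20, rounded up to 3502724; 3,502,724 required, 3,504,062 in favor — approved.
Series C: a majority of 3204635 is 1602318; 1,602,318 required, 1,602,318 in favor — approved.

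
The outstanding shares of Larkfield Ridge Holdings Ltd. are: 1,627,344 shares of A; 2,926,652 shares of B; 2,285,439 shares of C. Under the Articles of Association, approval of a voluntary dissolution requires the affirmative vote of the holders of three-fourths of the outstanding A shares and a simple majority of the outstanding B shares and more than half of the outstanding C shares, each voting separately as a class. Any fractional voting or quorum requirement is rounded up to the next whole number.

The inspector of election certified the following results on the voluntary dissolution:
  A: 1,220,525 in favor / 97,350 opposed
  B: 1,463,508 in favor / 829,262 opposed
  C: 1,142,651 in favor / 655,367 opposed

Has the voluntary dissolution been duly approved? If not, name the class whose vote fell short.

A: 3/4 of 1627344 = 1220508; 1,220,508 required, 1,220,525 in favor — approved.
B: a majority of 2926652 is 1463327; 1,463,327 required, 1,463,508 in favor — approved.
C: a majority of 2285439 is 1142720; 1,142,720 required, 1,142,651 in favor — not approved.

Not approved — the C shares did not give the required vote.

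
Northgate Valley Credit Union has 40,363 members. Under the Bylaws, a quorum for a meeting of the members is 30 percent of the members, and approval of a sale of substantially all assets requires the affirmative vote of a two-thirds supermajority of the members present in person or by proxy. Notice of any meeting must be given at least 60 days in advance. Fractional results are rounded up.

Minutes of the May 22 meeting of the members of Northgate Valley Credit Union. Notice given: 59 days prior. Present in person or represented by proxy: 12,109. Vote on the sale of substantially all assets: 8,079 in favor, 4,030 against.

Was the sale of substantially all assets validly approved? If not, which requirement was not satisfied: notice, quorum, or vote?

Notice: 59 days given; 60 required. Not satisfied.
Quorum: 30% of 40,363 = 12,108.90, rounded up to 12,109; 12,109 present. Satisfied.
Vote: requires two-thirds of those present (12,109); 2/3 of 12109 = 8072.67, rounded up to 8073, so 8,073 needed; 8,079 in favor. Satisfied.

Invalid — notice requirement not satisfied.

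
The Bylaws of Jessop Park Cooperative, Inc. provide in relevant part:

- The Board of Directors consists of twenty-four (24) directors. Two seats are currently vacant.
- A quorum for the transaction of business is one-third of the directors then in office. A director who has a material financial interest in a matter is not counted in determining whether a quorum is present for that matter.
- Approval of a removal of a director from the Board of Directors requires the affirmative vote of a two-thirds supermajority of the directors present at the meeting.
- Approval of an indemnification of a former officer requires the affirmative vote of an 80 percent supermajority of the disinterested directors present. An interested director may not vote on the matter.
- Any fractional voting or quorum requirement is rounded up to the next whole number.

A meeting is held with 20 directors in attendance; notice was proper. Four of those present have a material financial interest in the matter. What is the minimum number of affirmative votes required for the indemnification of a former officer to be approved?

13

The indemnification of a former officer requires four-fifths of the disinterested directors present (20 − 4 = 16).
4/5 of 16 = 12.80, rounded up to 13.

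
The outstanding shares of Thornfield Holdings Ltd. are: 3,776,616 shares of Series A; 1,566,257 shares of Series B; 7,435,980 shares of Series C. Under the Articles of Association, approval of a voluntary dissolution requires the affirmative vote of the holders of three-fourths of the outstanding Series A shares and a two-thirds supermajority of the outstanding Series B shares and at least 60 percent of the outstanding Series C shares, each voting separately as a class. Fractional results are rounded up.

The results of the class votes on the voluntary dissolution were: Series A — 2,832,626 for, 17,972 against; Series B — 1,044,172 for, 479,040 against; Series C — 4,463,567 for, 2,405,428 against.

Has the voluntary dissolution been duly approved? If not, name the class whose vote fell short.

Approved — every class gave the required vote.

Series A: 3/4 of 3776616 = 2832462; 2,832,462 required, 2,832,626 in favor — approved.
Series B: 2/3 of 1566257 = 1044171.33, rounded up to 1044172; 1,044,172 required, 1,044,172 in favor — approved.
Series C: 3/5 of 7435980 = 4461588; 4,461,588 required, 4,463,567 in favor — approved.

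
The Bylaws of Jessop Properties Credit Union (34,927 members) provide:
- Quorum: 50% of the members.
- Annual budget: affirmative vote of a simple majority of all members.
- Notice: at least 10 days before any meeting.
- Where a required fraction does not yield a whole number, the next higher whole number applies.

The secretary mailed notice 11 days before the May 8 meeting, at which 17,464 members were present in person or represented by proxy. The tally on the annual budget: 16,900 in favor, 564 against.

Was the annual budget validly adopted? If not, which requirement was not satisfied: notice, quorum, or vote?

Invalid — vote requirement not satisfied.

Notice: 11 days given; 10 required. Satisfied.
Quorum: 50% of 34,927 = 17,463.50, rounded up to 17,464; 17,464 present. Satisfied.
Vote: requires a majority of all members (34,927); a majority of 34927 is 17464, so 17,464 needed; 16,900 in favor. Not satisfied.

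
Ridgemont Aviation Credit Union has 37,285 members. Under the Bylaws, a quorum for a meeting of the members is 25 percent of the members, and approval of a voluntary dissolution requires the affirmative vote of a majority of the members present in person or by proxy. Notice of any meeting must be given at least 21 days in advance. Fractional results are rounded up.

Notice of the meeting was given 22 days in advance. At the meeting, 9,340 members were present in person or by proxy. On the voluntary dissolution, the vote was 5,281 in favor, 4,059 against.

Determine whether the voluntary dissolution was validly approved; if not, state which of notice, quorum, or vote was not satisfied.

Notice: 22 days given; 21 required. Satisfied.
Quorum: 25% of 37,285 = 9,321.25, rounded up to 9,322; 9,340 present. Satisfied.
Vote: requires a majority of those present (9,340); a majority of 9340 is 4671, so 4,671 needed; 5,281 in favor. Satisfied.

Valid — all requirements satisfied.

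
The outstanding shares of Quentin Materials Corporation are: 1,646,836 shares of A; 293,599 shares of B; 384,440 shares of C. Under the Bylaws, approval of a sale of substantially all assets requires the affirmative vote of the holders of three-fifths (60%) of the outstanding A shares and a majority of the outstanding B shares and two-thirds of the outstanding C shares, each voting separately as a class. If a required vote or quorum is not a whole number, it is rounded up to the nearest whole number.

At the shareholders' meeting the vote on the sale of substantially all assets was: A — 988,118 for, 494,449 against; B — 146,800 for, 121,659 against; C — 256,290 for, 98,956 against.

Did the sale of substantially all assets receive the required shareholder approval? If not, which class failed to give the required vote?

A: 3/5 of 1646836 = 988101.60, rounded up to 988102; 988,102 required, 988,118 in favor — approved.
B: a majority of 293599 is 146800; 146,800 required, 146,800 in favor — approved.
C: 2/3 of 384440 = 256293.33, rounded up to 256294; 256,294 required, 256,290 in favor — not approved.

Not approved — the C shares did not give the required vote.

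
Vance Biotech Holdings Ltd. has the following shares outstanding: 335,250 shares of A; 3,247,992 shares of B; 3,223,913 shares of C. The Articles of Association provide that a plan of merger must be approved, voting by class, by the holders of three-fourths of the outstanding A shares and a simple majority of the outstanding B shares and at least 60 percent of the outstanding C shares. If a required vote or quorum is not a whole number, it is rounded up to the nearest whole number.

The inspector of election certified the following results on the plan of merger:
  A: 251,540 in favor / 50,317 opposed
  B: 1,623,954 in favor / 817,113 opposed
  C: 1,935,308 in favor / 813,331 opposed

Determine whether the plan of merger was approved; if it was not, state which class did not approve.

A: 3/4 of 335250 = 251437.50, rounded up to 251438; 251,438 required, 251,540 in favor — approved.
B: a majority of 3247992 is 1623997; 1,623,997 required, 1,623,954 in favor — not approved.
C: 3/5 of 3223913 = 1934347.80, rounded up to 1934348; 1,934,348 required, 1,935,308 in favor — approved.

Not approved — the B shares did not give the required vote.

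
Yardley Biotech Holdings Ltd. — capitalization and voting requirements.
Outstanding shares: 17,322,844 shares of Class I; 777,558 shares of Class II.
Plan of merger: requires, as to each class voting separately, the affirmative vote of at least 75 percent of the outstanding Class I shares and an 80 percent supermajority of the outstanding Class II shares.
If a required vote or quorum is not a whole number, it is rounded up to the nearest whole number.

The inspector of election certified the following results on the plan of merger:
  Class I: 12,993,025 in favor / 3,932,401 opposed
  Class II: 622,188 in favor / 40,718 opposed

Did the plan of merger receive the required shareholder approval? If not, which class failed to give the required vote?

Approved — every class gave the required vote.

Class I: 3/4 of 17322844 = 12992133; 12,992,133 required, 12,993,025 in favor — approved.
Class II: 4/5 of 777558 = 622046.40, rounded up to 622047; 622,047 required, 622,188 in favor — approved.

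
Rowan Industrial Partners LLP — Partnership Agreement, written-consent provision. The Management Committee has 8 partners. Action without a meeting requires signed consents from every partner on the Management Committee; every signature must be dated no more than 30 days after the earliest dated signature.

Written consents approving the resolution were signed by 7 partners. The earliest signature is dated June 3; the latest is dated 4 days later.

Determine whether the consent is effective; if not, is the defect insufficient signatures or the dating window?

Signatures required: the unanimous vote of 8 — unanimous means all 8, so 8 needed; 7 signed. Insufficient.
Dating window: the latest signature is 4 days after the earliest; the limit is 30 days. Within the window.

Not effective — insufficient signatures.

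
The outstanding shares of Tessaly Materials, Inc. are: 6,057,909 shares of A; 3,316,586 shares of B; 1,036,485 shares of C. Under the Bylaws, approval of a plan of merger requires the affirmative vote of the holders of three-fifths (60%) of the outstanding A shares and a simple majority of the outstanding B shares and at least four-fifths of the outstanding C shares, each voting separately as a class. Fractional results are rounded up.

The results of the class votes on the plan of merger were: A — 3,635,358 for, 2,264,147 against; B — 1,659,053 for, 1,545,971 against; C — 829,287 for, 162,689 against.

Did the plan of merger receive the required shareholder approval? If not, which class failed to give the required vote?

A: 3/5 of 6057909 = 3634745.40, rounded up to 3634746; 3,634,746 required, 3,635,358 in favor — approved.
B: a majority of 3316586 is 1658294; 1,658,294 required, 1,659,053 in favor — approved.
C: 4/5 of 1036485 = 829188; 829,188 required, 829,287 in favor — approved.

Approved — every class gave the required vote.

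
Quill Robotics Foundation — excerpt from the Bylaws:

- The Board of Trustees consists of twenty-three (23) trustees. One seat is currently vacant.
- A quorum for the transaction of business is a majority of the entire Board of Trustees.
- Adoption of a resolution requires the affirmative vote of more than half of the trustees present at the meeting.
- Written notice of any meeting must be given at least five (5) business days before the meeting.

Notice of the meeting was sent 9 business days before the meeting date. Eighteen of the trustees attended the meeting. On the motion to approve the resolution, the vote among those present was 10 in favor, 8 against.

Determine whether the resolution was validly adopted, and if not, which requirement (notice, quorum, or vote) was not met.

Valid — all requirements satisfied.

Notice: 9 business days given; 5 required (9 ≥ 5). Satisfied.
Quorum: 18 present; quorum is 12. Satisfied.
Vote: the resolution requires a majority of the trustees present (18). A majority of 18 is 10, so 10 affirmative votes are needed; 10 voted in favor. Satisfied.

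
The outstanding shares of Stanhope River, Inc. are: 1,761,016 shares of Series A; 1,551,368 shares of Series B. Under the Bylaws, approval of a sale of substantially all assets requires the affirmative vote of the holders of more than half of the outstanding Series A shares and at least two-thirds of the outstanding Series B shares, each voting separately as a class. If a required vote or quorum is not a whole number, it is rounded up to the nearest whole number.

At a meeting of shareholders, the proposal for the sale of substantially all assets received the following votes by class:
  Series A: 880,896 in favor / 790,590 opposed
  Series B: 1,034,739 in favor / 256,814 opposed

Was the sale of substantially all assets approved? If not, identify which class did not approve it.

Series A: a majority of 1761016 is 880509; 880,509 required, 880,896 in favor — approved.
Series B: 2/3 of 1551368 = 1034245.33, rounded up to 1034246; 1,034,246 required, 1,034,739 in favor — approved.

Approved — every class gave the required vote.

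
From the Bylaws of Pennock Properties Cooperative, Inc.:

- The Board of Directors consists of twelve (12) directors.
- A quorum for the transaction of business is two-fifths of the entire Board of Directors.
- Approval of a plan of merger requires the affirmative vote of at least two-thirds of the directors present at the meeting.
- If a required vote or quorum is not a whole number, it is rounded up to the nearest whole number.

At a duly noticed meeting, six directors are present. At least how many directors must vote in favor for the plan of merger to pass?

The plan of merger requires two-thirds of the directors present (6).
2/3 of 6 = 4.

4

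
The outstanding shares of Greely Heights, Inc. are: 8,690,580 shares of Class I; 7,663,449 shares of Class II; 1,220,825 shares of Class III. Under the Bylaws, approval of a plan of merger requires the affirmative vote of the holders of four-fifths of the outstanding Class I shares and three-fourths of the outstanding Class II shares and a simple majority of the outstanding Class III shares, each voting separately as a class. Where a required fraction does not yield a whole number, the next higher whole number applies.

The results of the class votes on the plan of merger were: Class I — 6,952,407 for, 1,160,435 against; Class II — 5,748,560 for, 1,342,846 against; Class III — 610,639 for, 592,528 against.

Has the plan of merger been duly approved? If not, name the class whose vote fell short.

Class I: 4/5 of 8690580 = 6952464; 6,952,464 required, 6,952,407 in favor — not approved.
Class II: 3/4 of 7663449 = 5747586.75, rounded up to 5747587; 5,747,587 required, 5,748,560 in favor — approved.
Class III: a majority of 1220825 is 610413; 610,413 required, 610,639 in favor — approved.

Not approved — the Class I shares did not give the required vote.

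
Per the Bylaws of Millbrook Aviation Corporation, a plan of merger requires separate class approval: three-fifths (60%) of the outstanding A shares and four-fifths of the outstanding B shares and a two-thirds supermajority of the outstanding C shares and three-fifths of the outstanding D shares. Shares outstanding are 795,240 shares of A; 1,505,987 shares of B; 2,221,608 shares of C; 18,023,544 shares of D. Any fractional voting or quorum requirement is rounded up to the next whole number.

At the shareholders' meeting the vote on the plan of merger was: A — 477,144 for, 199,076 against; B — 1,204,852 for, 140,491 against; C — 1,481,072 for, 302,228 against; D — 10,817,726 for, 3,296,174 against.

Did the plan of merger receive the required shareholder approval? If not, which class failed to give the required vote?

Approved — every class gave the required vote.

A: 3/5 of 795240 = 477144; 477,144 required, 477,144 in favor — approved.
B: 4/5 of 1505987 = 1204789.60, rounded up to 1204790; 1,204,790 required, 1,204,852 in favor — approved.
C: 2/3 of 2221608 = 1481072; 1,481,072 required, 1,481,072 in favor — approved.
D: 3/5 of 18023544 = 10814126.40, rounded up to 10814127; 10,814,127 required, 10,817,726 in favor — approved.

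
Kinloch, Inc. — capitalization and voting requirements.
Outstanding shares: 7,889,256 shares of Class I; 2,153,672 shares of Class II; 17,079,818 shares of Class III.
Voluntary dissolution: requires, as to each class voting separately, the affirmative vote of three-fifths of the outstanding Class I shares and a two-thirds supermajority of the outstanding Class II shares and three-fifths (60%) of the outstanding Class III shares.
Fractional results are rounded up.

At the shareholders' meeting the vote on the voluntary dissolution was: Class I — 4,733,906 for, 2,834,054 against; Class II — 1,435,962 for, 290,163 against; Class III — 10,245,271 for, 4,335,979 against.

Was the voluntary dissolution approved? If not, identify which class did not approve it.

Class I: 3/5 of 7889256 = 4733553.60, rounded up to 4733554; 4,733,554 required, 4,733,906 in favor — approved.
Class II: 2/3 of 2153672 = 1435781.33, rounded up to 1435782; 1,435,782 required, 1,435,962 in favor — approved.
Class III: 3/5 of 17079818 = 10247890.80, rounded up to 10247891; 10,247,891 required, 10,245,271 in favor — not approved.

Not approved — the Class III shares did not give the required vote.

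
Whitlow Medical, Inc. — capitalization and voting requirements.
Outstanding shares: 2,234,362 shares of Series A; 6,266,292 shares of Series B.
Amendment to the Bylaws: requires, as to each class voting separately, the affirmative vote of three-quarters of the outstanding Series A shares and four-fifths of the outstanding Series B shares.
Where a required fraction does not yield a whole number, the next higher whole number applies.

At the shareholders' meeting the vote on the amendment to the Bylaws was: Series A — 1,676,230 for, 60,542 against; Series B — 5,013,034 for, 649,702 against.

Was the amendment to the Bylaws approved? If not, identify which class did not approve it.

Approved — every class gave the required vote.

Series A: 3/4 of 2234362 = 1675771.50, rounded up to 1675772; 1,675,772 required, 1,676,230 in favor — approved.
Series B: 4/5 of 6266292 = 5013033.60, rounded up to 5013034; 5,013,034 required, 5,013,034 in favor — approved.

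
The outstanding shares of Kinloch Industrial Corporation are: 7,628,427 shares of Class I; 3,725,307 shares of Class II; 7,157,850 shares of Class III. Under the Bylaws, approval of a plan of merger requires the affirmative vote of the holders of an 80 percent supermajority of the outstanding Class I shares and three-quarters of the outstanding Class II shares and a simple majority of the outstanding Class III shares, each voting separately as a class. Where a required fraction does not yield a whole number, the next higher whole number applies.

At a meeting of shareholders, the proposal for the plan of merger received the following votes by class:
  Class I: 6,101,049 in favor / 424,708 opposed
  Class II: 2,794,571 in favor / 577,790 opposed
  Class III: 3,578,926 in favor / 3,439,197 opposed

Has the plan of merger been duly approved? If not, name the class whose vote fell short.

Not approved — the Class I shares did not give the required vote.

Class I: 4/5 of 7628427 = 6102741.60, rounded up to 6102742; 6,102,742 required, 6,101,049 in favor — not approved.
Class II: 3/4 of 3725307 = 2793980.25, rounded up to 2793981; 2,793,981 required, 2,794,571 in favor — approved.
Class III: a majority of 7157850 is 3578926; 3,578,926 required, 3,578,926 in favor — approved.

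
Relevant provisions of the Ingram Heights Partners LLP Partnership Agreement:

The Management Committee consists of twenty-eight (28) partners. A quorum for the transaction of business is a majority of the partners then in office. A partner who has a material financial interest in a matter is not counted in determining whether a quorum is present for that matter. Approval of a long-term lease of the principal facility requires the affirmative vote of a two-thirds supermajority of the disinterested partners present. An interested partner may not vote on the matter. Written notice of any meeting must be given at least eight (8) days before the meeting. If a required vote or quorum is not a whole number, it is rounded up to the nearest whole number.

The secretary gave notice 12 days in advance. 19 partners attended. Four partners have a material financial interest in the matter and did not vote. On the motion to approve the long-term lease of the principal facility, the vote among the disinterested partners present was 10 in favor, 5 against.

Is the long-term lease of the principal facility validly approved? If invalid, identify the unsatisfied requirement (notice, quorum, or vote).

Notice: 12 days given; 8 required (12 ≥ 8). Satisfied.
Quorum: 19 present, but the 4 interested partners do not count, leaving 15. Quorum is 15. Satisfied.
Vote: the long-term lease of the principal facility requires two-thirds of the disinterested partners present (19 − 4 = 15). 2/3 of 15 = 10, so 10 affirmative votes are needed; 10 voted in favor. Satisfied.

Valid — all requirements satisfied.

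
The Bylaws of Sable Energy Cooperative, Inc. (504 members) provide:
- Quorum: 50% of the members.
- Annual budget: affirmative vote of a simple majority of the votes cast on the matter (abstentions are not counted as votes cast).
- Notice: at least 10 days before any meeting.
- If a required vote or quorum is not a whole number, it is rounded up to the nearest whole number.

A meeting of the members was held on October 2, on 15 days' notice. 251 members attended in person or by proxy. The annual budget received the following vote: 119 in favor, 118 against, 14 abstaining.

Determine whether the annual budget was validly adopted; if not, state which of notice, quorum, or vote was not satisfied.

Invalid — quorum requirement not satisfied.

Notice: 15 days given; 10 required. Satisfied.
Quorum: 50% of 504 = 252; 251 present. Not satisfied.
Vote: requires a majority of the votes cast (251 − 14 abstaining = 237); a majority of 237 is 119, so 119 needed; 119 in favor. Satisfied.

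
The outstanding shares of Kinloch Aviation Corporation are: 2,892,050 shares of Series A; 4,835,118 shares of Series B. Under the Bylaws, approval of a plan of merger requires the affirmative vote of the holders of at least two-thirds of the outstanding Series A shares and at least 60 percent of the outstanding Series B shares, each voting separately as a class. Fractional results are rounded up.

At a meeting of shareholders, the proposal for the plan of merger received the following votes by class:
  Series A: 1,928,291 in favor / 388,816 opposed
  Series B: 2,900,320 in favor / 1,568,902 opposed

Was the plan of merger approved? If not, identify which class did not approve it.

Series A: 2/3 of 2892050 = 1928033.33, rounded up to 1928034; 1,928,034 required, 1,928,291 in favor — approved.
Series B: 3/5 of 4835118 = 2901070.80, rounded up to 2901071; 2,901,071 required, 2,900,320 in favor — not approved.

Not approved — the Series B shares did not give the required vote.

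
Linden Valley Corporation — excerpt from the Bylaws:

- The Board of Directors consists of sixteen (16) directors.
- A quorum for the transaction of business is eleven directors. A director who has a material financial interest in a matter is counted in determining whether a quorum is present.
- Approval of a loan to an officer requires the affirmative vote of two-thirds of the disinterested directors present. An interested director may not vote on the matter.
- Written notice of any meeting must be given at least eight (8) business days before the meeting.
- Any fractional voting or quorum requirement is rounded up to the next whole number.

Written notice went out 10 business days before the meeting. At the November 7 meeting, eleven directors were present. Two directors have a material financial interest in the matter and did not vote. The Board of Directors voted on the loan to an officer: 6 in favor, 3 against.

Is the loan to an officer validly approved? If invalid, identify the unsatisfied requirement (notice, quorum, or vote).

Valid — all requirements satisfied.

Notice: 10 business days given; 8 required (10 ≥ 8). Satisfied.
Quorum: 11 present (interested directors count toward quorum); quorum is 11. Satisfied.
Vote: the loan to an officer requires two-thirds of the disinterested directors present (11 − 2 = 9). 2/3 of 9 = 6, so 6 affirmative votes are needed; 6 voted in favor. Satisfied.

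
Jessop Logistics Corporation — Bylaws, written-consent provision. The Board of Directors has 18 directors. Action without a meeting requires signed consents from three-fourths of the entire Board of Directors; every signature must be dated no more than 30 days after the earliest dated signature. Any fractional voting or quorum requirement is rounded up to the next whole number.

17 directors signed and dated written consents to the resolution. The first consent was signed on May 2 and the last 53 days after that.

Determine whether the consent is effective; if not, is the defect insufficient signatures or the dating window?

Signatures required: three-fourths of 18 — 3/4 of 18 = 13.50, rounded up to 14, so 14 needed; 17 signed. Sufficient.
Dating window: the latest signature is 53 days after the earliest; the limit is 30 days. Outside the window.

Not effective — dating-window requirement not satisfied.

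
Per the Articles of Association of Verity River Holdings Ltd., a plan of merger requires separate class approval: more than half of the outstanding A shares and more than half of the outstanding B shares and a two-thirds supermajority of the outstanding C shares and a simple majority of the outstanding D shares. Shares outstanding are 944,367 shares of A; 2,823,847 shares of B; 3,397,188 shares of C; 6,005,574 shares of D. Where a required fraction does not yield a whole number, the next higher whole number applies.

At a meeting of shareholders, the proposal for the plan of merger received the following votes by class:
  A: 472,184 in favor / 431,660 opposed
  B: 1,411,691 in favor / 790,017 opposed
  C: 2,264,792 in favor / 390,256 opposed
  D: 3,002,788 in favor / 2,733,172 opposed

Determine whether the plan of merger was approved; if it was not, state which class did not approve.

A: a majority of 944367 is 472184; 472,184 required, 472,184 in favor — approved.
B: a majority of 2823847 is 1411924; 1,411,924 required, 1,411,691 in favor — not approved.
C: 2/3 of 3397188 = 2264792; 2,264,792 required, 2,264,792 in favor — approved.
D: a majority of 6005574 is 3002788; 3,002,788 required, 3,002,788 in favor — approved.

Not approved — the B shares did not give the required vote.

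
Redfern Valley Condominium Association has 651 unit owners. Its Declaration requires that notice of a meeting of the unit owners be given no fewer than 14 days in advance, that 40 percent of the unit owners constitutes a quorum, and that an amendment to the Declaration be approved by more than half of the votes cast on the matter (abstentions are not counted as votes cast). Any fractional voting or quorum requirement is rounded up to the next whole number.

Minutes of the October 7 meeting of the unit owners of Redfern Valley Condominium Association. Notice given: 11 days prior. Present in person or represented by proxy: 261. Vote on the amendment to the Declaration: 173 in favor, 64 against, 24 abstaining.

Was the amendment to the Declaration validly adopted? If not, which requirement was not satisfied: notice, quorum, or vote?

Notice: 11 days given; 14 required. Not satisfied.
Quorum: 40% of 651 = 260.40, rounded up to 261; 261 present. Satisfied.
Vote: requires a majority of the votes cast (261 − 24 abstaining = 237); a majority of 237 is 119, so 119 needed; 173 in favor. Satisfied.

Invalid — notice requirement not satisfied.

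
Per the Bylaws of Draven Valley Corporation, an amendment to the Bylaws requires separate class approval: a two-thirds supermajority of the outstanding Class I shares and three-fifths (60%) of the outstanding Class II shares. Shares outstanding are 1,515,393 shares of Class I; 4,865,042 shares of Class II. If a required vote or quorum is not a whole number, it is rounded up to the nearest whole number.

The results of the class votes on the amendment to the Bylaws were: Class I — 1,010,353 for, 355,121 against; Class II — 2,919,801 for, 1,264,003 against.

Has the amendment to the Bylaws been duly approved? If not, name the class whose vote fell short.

Approved — every class gave the required vote.

Class I: 2/3 of 1515393 = 1010262; 1,010,262 required, 1,010,353 in favor — approved.
Class II: 3/5 of 4865042 = 2919025.20, rounded up to 2919026; 2,919,026 required, 2,919,801 in favor — approved.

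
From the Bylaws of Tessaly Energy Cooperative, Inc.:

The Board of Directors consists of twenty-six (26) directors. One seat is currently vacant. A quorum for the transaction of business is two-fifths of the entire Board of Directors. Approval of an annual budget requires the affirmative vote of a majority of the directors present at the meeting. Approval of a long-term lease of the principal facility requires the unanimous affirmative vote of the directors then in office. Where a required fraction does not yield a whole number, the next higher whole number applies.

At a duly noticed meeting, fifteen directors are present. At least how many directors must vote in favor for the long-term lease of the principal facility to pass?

25

The long-term lease of the principal facility requires the unanimous vote of the directors then in office (25).
Unanimous means all 25.
(Only 15 can vote, so the long-term lease of the principal facility cannot pass at this meeting, but the required vote is still 25.)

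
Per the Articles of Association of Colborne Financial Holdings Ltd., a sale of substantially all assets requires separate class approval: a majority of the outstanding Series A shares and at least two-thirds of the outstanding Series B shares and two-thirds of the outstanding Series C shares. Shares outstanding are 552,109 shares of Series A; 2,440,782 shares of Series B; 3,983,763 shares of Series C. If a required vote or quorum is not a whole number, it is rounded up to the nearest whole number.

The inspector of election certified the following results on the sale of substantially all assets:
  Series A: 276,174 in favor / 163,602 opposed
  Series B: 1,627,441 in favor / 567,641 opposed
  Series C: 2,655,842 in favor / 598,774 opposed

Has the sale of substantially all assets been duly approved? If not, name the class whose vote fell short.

Series A: a majority of 552109 is 276055; 276,055 required, 276,174 in favor — approved.
Series B: 2/3 of 2440782 = 1627188; 1,627,188 required, 1,627,441 in favor — approved.
Series C: 2/3 of 3983763 = 2655842; 2,655,842 required, 2,655,842 in favor — approved.

Approved — every class gave the required vote.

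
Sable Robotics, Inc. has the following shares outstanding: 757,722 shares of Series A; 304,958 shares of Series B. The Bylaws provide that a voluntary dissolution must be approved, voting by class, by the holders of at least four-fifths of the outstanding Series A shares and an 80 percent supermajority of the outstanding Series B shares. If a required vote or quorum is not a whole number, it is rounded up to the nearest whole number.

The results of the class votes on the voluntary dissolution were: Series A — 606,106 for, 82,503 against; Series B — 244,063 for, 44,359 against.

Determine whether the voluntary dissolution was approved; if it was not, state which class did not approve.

Series A: 4/5 of 757722 = 606177.60, rounded up to 606178; 606,178 required, 606,106 in favor — not approved.
Series B: 4/5 of 304958 = 243966.40, rounded up to 243967; 243,967 required, 244,063 in favor — approved.

Not approved — the Series A shares did not give the required vote.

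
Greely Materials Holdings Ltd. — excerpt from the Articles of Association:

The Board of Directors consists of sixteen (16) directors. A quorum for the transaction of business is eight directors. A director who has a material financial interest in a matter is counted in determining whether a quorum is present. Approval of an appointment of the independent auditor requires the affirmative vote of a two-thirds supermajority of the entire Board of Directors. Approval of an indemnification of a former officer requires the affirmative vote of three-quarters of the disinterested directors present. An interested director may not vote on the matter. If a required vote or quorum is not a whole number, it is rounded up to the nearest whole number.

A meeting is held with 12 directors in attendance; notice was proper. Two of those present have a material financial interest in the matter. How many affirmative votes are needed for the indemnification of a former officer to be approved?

The indemnification of a former officer requires three-fourths of the disinterested directors present (12 − 2 = 10).
3/4 of 10 = 7.50, rounded up to 8.

8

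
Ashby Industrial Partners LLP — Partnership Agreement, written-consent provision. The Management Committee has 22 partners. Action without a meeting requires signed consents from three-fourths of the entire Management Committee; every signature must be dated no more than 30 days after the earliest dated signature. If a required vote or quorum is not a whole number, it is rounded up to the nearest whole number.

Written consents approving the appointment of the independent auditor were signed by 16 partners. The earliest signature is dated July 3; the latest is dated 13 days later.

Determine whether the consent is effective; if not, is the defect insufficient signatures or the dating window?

Signatures required: three-fourths of 22 — 3/4 of 22 = 16.50, rounded up to 17, so 17 needed; 16 signed. Insufficient.
Dating window: the latest signature is 13 days after the earliest; the limit is 30 days. Within the window.

Not effective — insufficient signatures.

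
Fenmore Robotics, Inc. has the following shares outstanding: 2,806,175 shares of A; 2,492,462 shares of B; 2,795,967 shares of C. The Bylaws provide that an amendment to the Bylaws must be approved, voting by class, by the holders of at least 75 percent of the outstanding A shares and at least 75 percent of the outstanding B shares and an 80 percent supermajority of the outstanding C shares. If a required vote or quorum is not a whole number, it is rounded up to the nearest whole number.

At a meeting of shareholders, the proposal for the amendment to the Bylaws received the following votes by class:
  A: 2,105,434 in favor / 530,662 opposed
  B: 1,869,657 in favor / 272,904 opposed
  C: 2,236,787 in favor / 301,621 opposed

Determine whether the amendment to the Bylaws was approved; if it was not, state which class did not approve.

Approved — every class gave the required vote.

A: 3/4 of 2806175 = 2104631.25, rounded up to 2104632; 2,104,632 required, 2,105,434 in favor — approved.
B: 3/4 of 2492462 = 1869346.50, rounded up to 1869347; 1,869,347 required, 1,869,657 in favor — approved.
C: 4/5 of 2795967 = 2236773.60, rounded up to 2236774; 2,236,774 required, 2,236,787 in favor — approved.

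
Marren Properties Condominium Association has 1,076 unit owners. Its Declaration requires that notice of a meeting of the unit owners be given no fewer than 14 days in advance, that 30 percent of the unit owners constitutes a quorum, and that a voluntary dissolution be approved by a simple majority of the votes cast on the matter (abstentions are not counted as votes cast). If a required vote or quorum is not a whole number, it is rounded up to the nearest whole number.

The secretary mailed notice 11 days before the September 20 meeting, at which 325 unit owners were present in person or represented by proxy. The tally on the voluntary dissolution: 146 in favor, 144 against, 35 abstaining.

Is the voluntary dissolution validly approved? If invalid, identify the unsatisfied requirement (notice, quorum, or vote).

Invalid — notice requirement not satisfied.

Notice: 11 days given; 14 required. Not satisfied.
Quorum: 30% of 1,076 = 322.80, rounded up to 323; 325 present. Satisfied.
Vote: requires a majority of the votes cast (325 − 35 abstaining = 290); a majority of 290 is 146, so 146 needed; 146 in favor. Satisfied.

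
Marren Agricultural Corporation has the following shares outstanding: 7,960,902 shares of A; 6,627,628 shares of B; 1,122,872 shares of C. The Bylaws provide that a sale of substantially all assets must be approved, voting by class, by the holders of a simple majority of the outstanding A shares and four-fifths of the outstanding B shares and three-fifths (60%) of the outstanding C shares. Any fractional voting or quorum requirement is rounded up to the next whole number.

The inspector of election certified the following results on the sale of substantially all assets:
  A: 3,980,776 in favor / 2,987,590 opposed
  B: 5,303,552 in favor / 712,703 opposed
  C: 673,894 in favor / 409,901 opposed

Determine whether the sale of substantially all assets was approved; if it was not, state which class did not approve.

A: a majority of 7960902 is 3980452; 3,980,452 required, 3,980,776 in favor — approved.
B: 4/5 of 6627628 = 5302102.40, rounded up to 5302103; 5,302,103 required, 5,303,552 in favor — approved.
C: 3/5 of 1122872 = 673723.20, rounded up to 673724; 673,724 required, 673,894 in favor — approved.

Approved — every class gave the required vote.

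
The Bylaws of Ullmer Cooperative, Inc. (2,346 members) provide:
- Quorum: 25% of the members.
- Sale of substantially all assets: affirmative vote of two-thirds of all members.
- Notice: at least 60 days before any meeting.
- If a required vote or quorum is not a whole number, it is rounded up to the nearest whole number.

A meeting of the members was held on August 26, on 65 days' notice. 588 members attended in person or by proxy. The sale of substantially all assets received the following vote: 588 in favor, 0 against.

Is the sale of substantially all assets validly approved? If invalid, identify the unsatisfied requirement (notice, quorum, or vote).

Invalid — vote requirement not satisfied.

Notice: 65 days given; 60 required. Satisfied.
Quorum: 25% of 2,346 = 586.50, rounded up to 587; 588 present. Satisfied.
Vote: requires two-thirds of all members (2,346); 2/3 of 2346 = 1564, so 1,564 needed; 588 in favor. Not satisfied.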